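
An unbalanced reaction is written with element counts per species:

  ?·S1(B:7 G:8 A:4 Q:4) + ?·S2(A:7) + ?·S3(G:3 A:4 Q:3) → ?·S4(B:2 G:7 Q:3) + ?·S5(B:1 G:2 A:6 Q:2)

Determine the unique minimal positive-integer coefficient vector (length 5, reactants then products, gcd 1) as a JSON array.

B: 1·7+2·0+3·0 = 7 | 1·2+5·1 = 7
G: 1·8+2·0+3·3 = 17 | 1·7+5·2 = 17
A: 1·4+2·7+3·4 = 30 | 1·0+5·6 = 30
Q: 1·4+2·0+3·3 = 13 | 1·3+5·2 = 13
gcd(1,2,3,1,5) = 1

Coefficients: [1, 2, 3, 1, 5]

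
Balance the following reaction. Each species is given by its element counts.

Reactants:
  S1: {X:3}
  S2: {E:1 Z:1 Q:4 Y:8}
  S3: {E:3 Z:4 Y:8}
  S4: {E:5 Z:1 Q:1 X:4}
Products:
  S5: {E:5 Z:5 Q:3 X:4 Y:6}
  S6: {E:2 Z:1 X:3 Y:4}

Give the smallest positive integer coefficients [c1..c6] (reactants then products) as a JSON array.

E: 5·0+1·1+3·3+2·5 = 20 | 2·5+5·2 = 20
Z: 5·0+1·1+3·4+2·1 = 15 | 2·5+5·1 = 15
Q: 5·0+1·4+3·0+2·1 = 6 | 2·3+5·0 = 6
X: 5·3+1·0+3·0+2·4 = 23 | 2·4+5·3 = 23
Y: 5·0+1·8+3·8+2·0 = 32 | 2·6+5·4 = 32
gcd(5,1,3,2,2,5) = 1

Coefficients: [5, 1, 3, 2, 2, 5]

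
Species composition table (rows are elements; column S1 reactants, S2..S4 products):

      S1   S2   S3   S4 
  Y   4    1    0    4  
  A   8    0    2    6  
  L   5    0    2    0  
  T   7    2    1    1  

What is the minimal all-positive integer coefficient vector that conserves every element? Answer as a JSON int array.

Y: 2·4 = 8 | 4·1+5·0+1·4 = 8
A: 2·8 = 16 | 4·0+5·2+1·6 = 16
L: 2·5 = 10 | 4·0+5·2+1·0 = 10
T: 2·7 = 14 | 4·2+5·1+1·1 = 14
gcd(2,4,5,1) = 1

Coefficients: [2, 4, 5, 1]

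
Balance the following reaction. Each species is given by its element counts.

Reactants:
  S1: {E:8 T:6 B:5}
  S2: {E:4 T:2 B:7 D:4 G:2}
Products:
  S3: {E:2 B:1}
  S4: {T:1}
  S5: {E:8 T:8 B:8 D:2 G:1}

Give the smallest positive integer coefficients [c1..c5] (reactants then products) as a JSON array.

E: 3·8+1·4 = 28 | 6·2+4·0+2·8 = 28
T: 3·6+1·2 = 20 | 6·0+4·1+2·8 = 20
B: 3·5+1·7 = 22 | 6·1+4·0+2·8 = 22
D: 3·0+1·4 = 4 | 6·0+4·0+2·2 = 4
G: 3·0+1·2 = 2 | 6·0+4·0+2·1 = 2
gcd(3,1,6,4,2) = 1

Coefficients: [3, 1, 6, 4, 2]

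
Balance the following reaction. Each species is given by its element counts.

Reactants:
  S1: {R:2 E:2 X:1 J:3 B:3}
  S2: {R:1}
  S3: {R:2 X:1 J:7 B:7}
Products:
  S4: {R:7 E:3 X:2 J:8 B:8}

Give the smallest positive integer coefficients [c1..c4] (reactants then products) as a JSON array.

R: 3·2+6·1+1·2 = 14 | 2·7 = 14
E: 3·2+6·0+1·0 = 6 | 2·3 = 6
X: 3·1+6·0+1·1 = 4 | 2·2 = 4
J: 3·3+6·0+1·7 = 16 | 2·8 = 16
B: 3·3+6·0+1·7 = 16 | 2·8 = 16
gcd(3,6,1,2) = 1

Coefficients: [3, 6, 1, 2]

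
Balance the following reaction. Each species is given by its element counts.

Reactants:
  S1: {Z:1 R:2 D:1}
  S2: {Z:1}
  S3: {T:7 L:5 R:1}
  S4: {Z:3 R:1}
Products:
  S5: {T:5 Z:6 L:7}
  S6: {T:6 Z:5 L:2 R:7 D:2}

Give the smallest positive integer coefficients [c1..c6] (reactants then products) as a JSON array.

T: 6·0+6·0+4·7+5·0 = 28 | 2·5+3·6 = 28
Z: 6·1+6·1+4·0+5·3 = 27 | 2·6+3·5 = 27
L: 6·0+6·0+4·5+5·0 = 20 | 2·7+3·2 = 20
R: 6·2+6·0+4·1+5·1 = 21 | 2·0+3·7 = 21
D: 6·1+6·0+4·0+5·0 = 6 | 2·0+3·2 = 6
gcd(6,6,4,5,2,3) = 1

Coefficients: [6, 6, 4, 5, 2, 3]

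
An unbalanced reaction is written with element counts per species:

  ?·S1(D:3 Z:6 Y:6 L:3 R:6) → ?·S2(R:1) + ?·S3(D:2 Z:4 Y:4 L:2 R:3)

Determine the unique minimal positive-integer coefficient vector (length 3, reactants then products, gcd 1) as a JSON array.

D: 2·3 = 6 | 3·0+3·2 = 6
Z: 2·6 = 12 | 3·0+3·4 = 12
Y: 2·6 = 12 | 3·0+3·4 = 12
L: 2·3 = 6 | 3·0+3·2 = 6
R: 2·6 = 12 | 3·1+3·3 = 12
gcd(2,3,3) = 1

Coefficients: [2, 3, 3]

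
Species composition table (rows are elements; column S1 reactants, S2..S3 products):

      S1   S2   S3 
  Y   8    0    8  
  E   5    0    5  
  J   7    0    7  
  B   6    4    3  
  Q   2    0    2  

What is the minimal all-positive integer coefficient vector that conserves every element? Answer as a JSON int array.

Coefficients: [4, 3, 4]

Y: 4·8 = 32 | 3·0+4·8 = 32
E: 4·5 = 20 | 3·0+4·5 = 20
J: 4·7 = 28 | 3·0+4·7 = 28
B: 4·6 = 24 | 3·4+4·3 = 24
Q: 4·2 = 8 | 3·0+4·2 = 8
gcd(4,3,4) = 1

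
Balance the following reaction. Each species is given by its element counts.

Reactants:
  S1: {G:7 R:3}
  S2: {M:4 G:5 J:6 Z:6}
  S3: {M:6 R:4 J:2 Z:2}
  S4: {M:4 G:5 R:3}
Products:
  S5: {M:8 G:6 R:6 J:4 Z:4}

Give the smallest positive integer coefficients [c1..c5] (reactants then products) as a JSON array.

Coefficients: [3, 2, 6, 1, 6]

M: 3·0+2·4+6·6+1·4 = 48 | 6·8 = 48
G: 3·7+2·5+6·0+1·5 = 36 | 6·6 = 36
R: 3·3+2·0+6·4+1·3 = 36 | 6·6 = 36
J: 3·0+2·6+6·2+1·0 = 24 | 6·4 = 24
Z: 3·0+2·6+6·2+1·0 = 24 | 6·4 = 24
gcd(3,2,6,1,6) = 1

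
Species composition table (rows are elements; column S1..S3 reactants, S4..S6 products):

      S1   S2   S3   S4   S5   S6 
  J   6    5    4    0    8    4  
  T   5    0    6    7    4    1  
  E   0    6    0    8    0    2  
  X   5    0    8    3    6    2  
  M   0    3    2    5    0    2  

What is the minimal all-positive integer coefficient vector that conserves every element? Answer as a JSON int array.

J: 4·6+4·5+3·4 = 56 | 2·0+5·8+4·4 = 56
T: 4·5+4·0+3·6 = 38 | 2·7+5·4+4·1 = 38
E: 4·0+4·6+3·0 = 24 | 2·8+5·0+4·2 = 24
X: 4·5+4·0+3·8 = 44 | 2·3+5·6+4·2 = 44
M: 4·0+4·3+3·2 = 18 | 2·5+5·0+4·2 = 18
gcd(4,4,3,2,5,4) = 1

Coefficients: [4, 4, 3, 2, 5, 4]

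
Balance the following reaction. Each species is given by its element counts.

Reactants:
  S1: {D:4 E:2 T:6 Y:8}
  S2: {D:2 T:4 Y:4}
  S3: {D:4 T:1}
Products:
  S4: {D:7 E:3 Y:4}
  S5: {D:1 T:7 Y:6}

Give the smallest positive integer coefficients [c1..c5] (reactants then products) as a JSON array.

D: 6·4+1·2+2·4 = 34 | 4·7+6·1 = 34
E: 6·2+1·0+2·0 = 12 | 4·3+6·0 = 12
T: 6·6+1·4+2·1 = 42 | 4·0+6·7 = 42
Y: 6·8+1·4+2·0 = 52 | 4·4+6·6 = 52
gcd(6,1,2,4,6) = 1

Coefficients: [6, 1, 2, 4, 6]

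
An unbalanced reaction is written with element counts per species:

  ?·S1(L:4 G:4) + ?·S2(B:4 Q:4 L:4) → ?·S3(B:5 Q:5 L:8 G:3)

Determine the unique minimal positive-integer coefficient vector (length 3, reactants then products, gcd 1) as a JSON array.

Coefficients: [3, 5, 4]

B: 3·0+5·4 = 20 | 4·5 = 20
Q: 3·0+5·4 = 20 | 4·5 = 20
L: 3·4+5·4 = 32 | 4·8 = 32
G: 3·4+5·0 = 12 | 4·3 = 12
gcd(3,5,4) = 1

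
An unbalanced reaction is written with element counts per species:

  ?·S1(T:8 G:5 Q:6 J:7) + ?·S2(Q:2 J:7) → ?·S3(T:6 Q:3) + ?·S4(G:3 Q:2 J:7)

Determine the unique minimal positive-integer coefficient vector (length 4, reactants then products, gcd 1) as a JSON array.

Coefficients: [3, 2, 4, 5]

T: 3·8+2·0 = 24 | 4·6+5·0 = 24
G: 3·5+2·0 = 15 | 4·0+5·3 = 15
Q: 3·6+2·2 = 22 | 4·3+5·2 = 22
J: 3·7+2·7 = 35 | 4·0+5·7 = 35
gcd(3,2,4,5) = 1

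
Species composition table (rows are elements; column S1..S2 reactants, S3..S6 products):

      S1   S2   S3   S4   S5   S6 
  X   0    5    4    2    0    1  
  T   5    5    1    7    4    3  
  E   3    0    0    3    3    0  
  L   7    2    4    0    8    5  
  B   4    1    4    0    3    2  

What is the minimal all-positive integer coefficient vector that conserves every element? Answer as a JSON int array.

Coefficients: [5, 5, 3, 4, 1, 5]

X: 5·0+5·5 = 25 | 3·4+4·2+1·0+5·1 = 25
T: 5·5+5·5 = 50 | 3·1+4·7+1·4+5·3 = 50
E: 5·3+5·0 = 15 | 3·0+4·3+1·3+5·0 = 15
L: 5·7+5·2 = 45 | 3·4+4·0+1·8+5·5 = 45
B: 5·4+5·1 = 25 | 3·4+4·0+1·3+5·2 = 25
gcd(5,5,3,4,1,5) = 1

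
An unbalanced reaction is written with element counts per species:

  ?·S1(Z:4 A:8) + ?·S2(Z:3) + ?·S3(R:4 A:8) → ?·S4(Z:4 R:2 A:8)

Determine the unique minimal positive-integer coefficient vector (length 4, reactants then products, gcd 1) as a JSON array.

Z: 3·4+4·3+3·0 = 24 | 6·4 = 24
R: 3·0+4·0+3·4 = 12 | 6·2 = 12
A: 3·8+4·0+3·8 = 48 | 6·8 = 48
gcd(3,4,3,6) = 1

Coefficients: [3, 4, 3, 6]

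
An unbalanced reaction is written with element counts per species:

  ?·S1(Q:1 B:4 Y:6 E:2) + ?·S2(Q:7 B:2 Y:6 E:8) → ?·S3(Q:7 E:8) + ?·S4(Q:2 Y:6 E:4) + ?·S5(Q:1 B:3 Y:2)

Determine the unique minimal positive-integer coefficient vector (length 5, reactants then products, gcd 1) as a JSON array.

Q: 2·1+5·7 = 37 | 3·7+5·2+6·1 = 37
B: 2·4+5·2 = 18 | 3·0+5·0+6·3 = 18
Y: 2·6+5·6 = 42 | 3·0+5·6+6·2 = 42
E: 2·2+5·8 = 44 | 3·8+5·4+6·0 = 44
gcd(2,5,3,5,6) = 1

Coefficients: [2, 5, 3, 5, 6]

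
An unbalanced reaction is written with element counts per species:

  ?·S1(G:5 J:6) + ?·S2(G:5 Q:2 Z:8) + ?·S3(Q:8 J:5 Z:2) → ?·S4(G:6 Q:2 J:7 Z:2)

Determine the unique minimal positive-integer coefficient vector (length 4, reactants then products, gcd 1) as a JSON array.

Coefficients: [5, 1, 1, 5]

G: 5·5+1·5+1·0 = 30 | 5·6 = 30
Q: 5·0+1·2+1·8 = 10 | 5·2 = 10
J: 5·6+1·0+1·5 = 35 | 5·7 = 35
Z: 5·0+1·8+1·2 = 10 | 5·2 = 10
gcd(5,1,1,5) = 1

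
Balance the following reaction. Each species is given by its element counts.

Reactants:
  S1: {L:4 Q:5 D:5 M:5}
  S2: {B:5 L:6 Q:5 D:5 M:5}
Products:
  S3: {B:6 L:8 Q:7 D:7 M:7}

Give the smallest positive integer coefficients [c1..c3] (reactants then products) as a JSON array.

Coefficients: [1, 6, 5]

B: 1·0+6·5 = 30 | 5·6 = 30
L: 1·4+6·6 = 40 | 5·8 = 40
Q: 1·5+6·5 = 35 | 5·7 = 35
D: 1·5+6·5 = 35 | 5·7 = 35
M: 1·5+6·5 = 35 | 5·7 = 35
gcd(1,6,5) = 1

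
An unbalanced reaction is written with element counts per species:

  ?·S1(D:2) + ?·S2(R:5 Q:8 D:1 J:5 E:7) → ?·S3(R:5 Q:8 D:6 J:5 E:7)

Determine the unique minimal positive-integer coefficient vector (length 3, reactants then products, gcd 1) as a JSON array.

R: 5·0+2·5 = 10 | 2·5 = 10
Q: 5·0+2·8 = 16 | 2·8 = 16
D: 5·2+2·1 = 12 | 2·6 = 12
J: 5·0+2·5 = 10 | 2·5 = 10
E: 5·0+2·7 = 14 | 2·7 = 14
gcd(5,2,2) = 1

Coefficients: [5, 2, 2]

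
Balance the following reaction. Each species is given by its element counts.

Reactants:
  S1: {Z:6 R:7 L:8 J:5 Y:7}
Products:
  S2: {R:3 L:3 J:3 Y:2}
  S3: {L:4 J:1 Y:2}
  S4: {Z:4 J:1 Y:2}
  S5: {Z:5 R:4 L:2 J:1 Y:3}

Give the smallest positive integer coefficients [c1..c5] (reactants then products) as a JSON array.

Z: 4·6 = 24 | 4·0+3·0+1·4+4·5 = 24
R: 4·7 = 28 | 4·3+3·0+1·0+4·4 = 28
L: 4·8 = 32 | 4·3+3·4+1·0+4·2 = 32
J: 4·5 = 20 | 4·3+3·1+1·1+4·1 = 20
Y: 4·7 = 28 | 4·2+3·2+1·2+4·3 = 28
gcd(4,4,3,1,4) = 1

Coefficients: [4, 4, 3, 1, 4]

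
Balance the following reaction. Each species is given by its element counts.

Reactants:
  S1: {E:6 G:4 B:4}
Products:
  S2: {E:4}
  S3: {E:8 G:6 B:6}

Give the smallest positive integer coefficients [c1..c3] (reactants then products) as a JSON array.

Coefficients: [6, 1, 4]

E: 6·6 = 36 | 1·4+4·8 = 36
G: 6·4 = 24 | 1·0+4·6 = 24
B: 6·4 = 24 | 1·0+4·6 = 24
gcd(6,1,4) = 1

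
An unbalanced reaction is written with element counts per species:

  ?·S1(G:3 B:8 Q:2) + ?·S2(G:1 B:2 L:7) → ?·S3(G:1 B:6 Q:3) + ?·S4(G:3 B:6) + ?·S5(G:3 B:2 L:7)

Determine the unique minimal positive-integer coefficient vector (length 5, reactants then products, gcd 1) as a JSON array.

G: 6·3+1·1 = 19 | 4·1+4·3+1·3 = 19
B: 6·8+1·2 = 50 | 4·6+4·6+1·2 = 50
L: 6·0+1·7 = 7 | 4·0+4·0+1·7 = 7
Q: 6·2+1·0 = 12 | 4·3+4·0+1·0 = 12
gcd(6,1,4,4,1) = 1

Coefficients: [6, 1, 4, 4, 1]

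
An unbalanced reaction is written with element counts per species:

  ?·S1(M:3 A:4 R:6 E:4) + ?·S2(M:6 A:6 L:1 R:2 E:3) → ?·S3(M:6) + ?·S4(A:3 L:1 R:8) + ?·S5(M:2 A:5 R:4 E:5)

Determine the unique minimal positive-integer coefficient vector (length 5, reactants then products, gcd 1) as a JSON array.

Coefficients: [6, 2, 3, 2, 6]

M: 6·3+2·6 = 30 | 3·6+2·0+6·2 = 30
A: 6·4+2·6 = 36 | 3·0+2·3+6·5 = 36
L: 6·0+2·1 = 2 | 3·0+2·1+6·0 = 2
R: 6·6+2·2 = 40 | 3·0+2·8+6·4 = 40
E: 6·4+2·3 = 30 | 3·0+2·0+6·5 = 30
gcd(6,2,3,2,6) = 1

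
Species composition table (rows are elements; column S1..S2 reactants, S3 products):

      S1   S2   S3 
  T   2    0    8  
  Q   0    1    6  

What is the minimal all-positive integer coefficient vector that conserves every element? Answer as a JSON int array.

Coefficients: [4, 6, 1]

T: 4·2+6·0 = 8 | 1·8 = 8
Q: 4·0+6·1 = 6 | 1·6 = 6
gcd(4,6,1) = 1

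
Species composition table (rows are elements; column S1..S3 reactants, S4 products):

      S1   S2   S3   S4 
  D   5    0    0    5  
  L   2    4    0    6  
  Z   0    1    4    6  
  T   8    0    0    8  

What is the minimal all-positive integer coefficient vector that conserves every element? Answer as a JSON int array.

Coefficients: [4, 4, 5, 4]

D: 4·5+4·0+5·0 = 20 | 4·5 = 20
L: 4·2+4·4+5·0 = 24 | 4·6 = 24
Z: 4·0+4·1+5·4 = 24 | 4·6 = 24
T: 4·8+4·0+5·0 = 32 | 4·8 = 32
gcd(4,4,5,4) = 1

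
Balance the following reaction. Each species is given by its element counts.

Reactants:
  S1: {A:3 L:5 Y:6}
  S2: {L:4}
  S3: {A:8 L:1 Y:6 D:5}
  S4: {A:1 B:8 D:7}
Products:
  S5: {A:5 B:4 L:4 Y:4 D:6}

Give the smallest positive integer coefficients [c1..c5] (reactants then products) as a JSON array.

A: 1·3+4·0+3·8+3·1 = 30 | 6·5 = 30
B: 1·0+4·0+3·0+3·8 = 24 | 6·4 = 24
L: 1·5+4·4+3·1+3·0 = 24 | 6·4 = 24
Y: 1·6+4·0+3·6+3·0 = 24 | 6·4 = 24
D: 1·0+4·0+3·5+3·7 = 36 | 6·6 = 36
gcd(1,4,3,3,6) = 1

Coefficients: [1, 4, 3, 3, 6]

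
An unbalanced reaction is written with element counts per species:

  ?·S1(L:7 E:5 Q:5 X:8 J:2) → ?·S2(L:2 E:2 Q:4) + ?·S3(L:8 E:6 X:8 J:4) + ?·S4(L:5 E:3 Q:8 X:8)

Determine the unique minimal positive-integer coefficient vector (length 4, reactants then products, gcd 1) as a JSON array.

L: 4·7 = 28 | 1·2+2·8+2·5 = 28
E: 4·5 = 20 | 1·2+2·6+2·3 = 20
Q: 4·5 = 20 | 1·4+2·0+2·8 = 20
X: 4·8 = 32 | 1·0+2·8+2·8 = 32
J: 4·2 = 8 | 1·0+2·4+2·0 = 8
gcd(4,1,2,2) = 1

Coefficients: [4, 1, 2, 2]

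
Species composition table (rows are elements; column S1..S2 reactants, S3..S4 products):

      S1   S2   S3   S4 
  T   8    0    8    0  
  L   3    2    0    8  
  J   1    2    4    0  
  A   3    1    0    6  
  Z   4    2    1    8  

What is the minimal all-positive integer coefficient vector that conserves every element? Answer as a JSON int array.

T: 4·8+6·0 = 32 | 4·8+3·0 = 32
L: 4·3+6·2 = 24 | 4·0+3·8 = 24
J: 4·1+6·2 = 16 | 4·4+3·0 = 16
A: 4·3+6·1 = 18 | 4·0+3·6 = 18
Z: 4·4+6·2 = 28 | 4·1+3·8 = 28
gcd(4,6,4,3) = 1

Coefficients: [4, 6, 4, 3]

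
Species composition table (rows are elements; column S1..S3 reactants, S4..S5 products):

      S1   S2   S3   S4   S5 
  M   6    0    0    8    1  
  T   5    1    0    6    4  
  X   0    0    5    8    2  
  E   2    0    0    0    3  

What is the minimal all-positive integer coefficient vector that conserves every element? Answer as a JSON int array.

Coefficients: [3, 5, 4, 2, 2]

M: 3·6+5·0+4·0 = 18 | 2·8+2·1 = 18
T: 3·5+5·1+4·0 = 20 | 2·6+2·4 = 20
X: 3·0+5·0+4·5 = 20 | 2·8+2·2 = 20
E: 3·2+5·0+4·0 = 6 | 2·0+2·3 = 6
gcd(3,5,4,2,2) = 1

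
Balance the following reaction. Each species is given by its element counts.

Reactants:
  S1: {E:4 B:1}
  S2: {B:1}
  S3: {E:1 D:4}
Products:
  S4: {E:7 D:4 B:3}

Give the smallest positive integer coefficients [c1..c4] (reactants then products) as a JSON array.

E: 3·4+3·0+2·1 = 14 | 2·7 = 14
D: 3·0+3·0+2·4 = 8 | 2·4 = 8
B: 3·1+3·1+2·0 = 6 | 2·3 = 6
gcd(3,3,2,2) = 1

Coefficients: [3, 3, 2, 2]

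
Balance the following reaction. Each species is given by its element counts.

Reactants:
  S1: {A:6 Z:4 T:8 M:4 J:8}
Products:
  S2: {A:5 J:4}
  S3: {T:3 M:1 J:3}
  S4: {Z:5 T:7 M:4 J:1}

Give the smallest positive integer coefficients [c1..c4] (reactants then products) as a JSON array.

A: 5·6 = 30 | 6·5+4·0+4·0 = 30
Z: 5·4 = 20 | 6·0+4·0+4·5 = 20
T: 5·8 = 40 | 6·0+4·3+4·7 = 40
M: 5·4 = 20 | 6·0+4·1+4·4 = 20
J: 5·8 = 40 | 6·4+4·3+4·1 = 40
gcd(5,6,4,4) = 1

Coefficients: [5, 6, 4, 4]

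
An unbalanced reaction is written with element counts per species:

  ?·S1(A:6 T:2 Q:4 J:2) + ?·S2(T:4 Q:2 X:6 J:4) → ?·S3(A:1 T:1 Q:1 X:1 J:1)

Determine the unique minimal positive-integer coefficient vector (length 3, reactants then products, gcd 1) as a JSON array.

A: 1·6+1·0 = 6 | 6·1 = 6
T: 1·2+1·4 = 6 | 6·1 = 6
Q: 1·4+1·2 = 6 | 6·1 = 6
X: 1·0+1·6 = 6 | 6·1 = 6
J: 1·2+1·4 = 6 | 6·1 = 6
gcd(1,1,6) = 1

Coefficients: [1, 1, 6]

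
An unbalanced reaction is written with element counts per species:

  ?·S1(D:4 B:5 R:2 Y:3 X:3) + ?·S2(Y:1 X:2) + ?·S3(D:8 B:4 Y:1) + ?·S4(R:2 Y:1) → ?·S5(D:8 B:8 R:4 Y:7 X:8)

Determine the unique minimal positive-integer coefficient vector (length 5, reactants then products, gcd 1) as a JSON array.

D: 4·4+6·0+1·8+2·0 = 24 | 3·8 = 24
B: 4·5+6·0+1·4+2·0 = 24 | 3·8 = 24
R: 4·2+6·0+1·0+2·2 = 12 | 3·4 = 12
Y: 4·3+6·1+1·1+2·1 = 21 | 3·7 = 21
X: 4·3+6·2+1·0+2·0 = 24 | 3·8 = 24
gcd(4,6,1,2,3) = 1

Coefficients: [4, 6, 1, 2, 3]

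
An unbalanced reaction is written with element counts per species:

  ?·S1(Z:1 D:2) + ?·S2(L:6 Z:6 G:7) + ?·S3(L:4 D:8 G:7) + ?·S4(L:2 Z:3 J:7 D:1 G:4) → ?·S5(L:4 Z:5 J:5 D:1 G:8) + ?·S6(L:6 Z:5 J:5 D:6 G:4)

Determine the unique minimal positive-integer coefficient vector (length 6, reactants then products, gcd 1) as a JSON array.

Coefficients: [2, 3, 1, 5, 5, 2]

L: 2·0+3·6+1·4+5·2 = 32 | 5·4+2·6 = 32
Z: 2·1+3·6+1·0+5·3 = 35 | 5·5+2·5 = 35
J: 2·0+3·0+1·0+5·7 = 35 | 5·5+2·5 = 35
D: 2·2+3·0+1·8+5·1 = 17 | 5·1+2·6 = 17
G: 2·0+3·7+1·7+5·4 = 48 | 5·8+2·4 = 48
gcd(2,3,1,5,5,2) = 1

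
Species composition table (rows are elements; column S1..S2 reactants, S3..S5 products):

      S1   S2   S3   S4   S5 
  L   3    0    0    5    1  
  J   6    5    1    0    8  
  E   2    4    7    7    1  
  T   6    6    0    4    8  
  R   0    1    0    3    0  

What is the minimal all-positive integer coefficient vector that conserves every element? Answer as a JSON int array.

L: 3·3+3·0 = 9 | 1·0+1·5+4·1 = 9
J: 3·6+3·5 = 33 | 1·1+1·0+4·8 = 33
E: 3·2+3·4 = 18 | 1·7+1·7+4·1 = 18
T: 3·6+3·6 = 36 | 1·0+1·4+4·8 = 36
R: 3·0+3·1 = 3 | 1·0+1·3+4·0 = 3
gcd(3,3,1,1,4) = 1

Coefficients: [3, 3, 1, 1, 4]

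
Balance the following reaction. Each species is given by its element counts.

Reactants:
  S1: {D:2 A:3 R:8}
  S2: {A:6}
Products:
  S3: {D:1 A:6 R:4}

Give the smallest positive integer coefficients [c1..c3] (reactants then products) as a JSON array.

Coefficients: [2, 3, 4]

D: 2·2+3·0 = 4 | 4·1 = 4
A: 2·3+3·6 = 24 | 4·6 = 24
R: 2·8+3·0 = 16 | 4·4 = 16
gcd(2,3,4) = 1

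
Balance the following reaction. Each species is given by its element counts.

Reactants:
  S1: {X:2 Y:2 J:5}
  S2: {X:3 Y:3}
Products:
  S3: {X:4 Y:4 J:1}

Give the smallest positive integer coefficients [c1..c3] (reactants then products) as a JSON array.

Coefficients: [1, 6, 5]

X: 1·2+6·3 = 20 | 5·4 = 20
Y: 1·2+6·3 = 20 | 5·4 = 20
J: 1·5+6·0 = 5 | 5·1 = 5
gcd(1,6,5) = 1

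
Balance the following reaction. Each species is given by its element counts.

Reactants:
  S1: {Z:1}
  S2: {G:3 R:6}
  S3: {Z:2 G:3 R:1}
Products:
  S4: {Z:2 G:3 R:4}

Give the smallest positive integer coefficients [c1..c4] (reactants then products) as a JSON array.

Coefficients: [6, 3, 2, 5]

Z: 6·1+3·0+2·2 = 10 | 5·2 = 10
G: 6·0+3·3+2·3 = 15 | 5·3 = 15
R: 6·0+3·6+2·1 = 20 | 5·4 = 20
gcd(6,3,2,5) = 1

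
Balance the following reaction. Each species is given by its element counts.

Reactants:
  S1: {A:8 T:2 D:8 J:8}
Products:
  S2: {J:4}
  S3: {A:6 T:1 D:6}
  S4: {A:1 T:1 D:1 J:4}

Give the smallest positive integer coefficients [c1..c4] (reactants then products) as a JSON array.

Coefficients: [5, 6, 6, 4]

A: 5·8 = 40 | 6·0+6·6+4·1 = 40
T: 5·2 = 10 | 6·0+6·1+4·1 = 10
D: 5·8 = 40 | 6·0+6·6+4·1 = 40
J: 5·8 = 40 | 6·4+6·0+4·4 = 40
gcd(5,6,6,4) = 1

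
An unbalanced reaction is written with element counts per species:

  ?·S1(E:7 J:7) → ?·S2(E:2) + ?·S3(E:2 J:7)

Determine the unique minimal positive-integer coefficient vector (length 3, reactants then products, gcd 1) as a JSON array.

Coefficients: [2, 5, 2]

E: 2·7 = 14 | 5·2+2·2 = 14
J: 2·7 = 14 | 5·0+2·7 = 14
gcd(2,5,2) = 1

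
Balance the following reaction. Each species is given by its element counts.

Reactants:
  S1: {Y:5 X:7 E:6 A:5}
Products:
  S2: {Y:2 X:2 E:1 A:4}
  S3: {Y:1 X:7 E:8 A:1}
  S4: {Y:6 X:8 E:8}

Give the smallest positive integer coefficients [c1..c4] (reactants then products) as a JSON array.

Y: 5·5 = 25 | 6·2+1·1+2·6 = 25
X: 5·7 = 35 | 6·2+1·7+2·8 = 35
E: 5·6 = 30 | 6·1+1·8+2·8 = 30
A: 5·5 = 25 | 6·4+1·1+2·0 = 25
gcd(5,6,1,2) = 1

Coefficients: [5, 6, 1, 2]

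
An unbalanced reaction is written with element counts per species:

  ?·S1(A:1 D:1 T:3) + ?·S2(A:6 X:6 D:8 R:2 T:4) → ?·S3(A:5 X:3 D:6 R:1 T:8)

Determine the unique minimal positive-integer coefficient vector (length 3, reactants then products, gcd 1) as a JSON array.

A: 4·1+1·6 = 10 | 2·5 = 10
X: 4·0+1·6 = 6 | 2·3 = 6
D: 4·1+1·8 = 12 | 2·6 = 12
R: 4·0+1·2 = 2 | 2·1 = 2
T: 4·3+1·4 = 16 | 2·8 = 16
gcd(4,1,2) = 1

Coefficients: [4, 1, 2]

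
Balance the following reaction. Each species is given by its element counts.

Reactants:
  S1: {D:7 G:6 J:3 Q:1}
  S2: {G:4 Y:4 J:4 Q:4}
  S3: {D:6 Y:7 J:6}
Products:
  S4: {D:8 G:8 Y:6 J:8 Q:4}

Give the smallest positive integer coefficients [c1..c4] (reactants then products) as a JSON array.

Coefficients: [4, 4, 2, 5]

D: 4·7+4·0+2·6 = 40 | 5·8 = 40
G: 4·6+4·4+2·0 = 40 | 5·8 = 40
Y: 4·0+4·4+2·7 = 30 | 5·6 = 30
J: 4·3+4·4+2·6 = 40 | 5·8 = 40
Q: 4·1+4·4+2·0 = 20 | 5·4 = 20
gcd(4,4,2,5) = 1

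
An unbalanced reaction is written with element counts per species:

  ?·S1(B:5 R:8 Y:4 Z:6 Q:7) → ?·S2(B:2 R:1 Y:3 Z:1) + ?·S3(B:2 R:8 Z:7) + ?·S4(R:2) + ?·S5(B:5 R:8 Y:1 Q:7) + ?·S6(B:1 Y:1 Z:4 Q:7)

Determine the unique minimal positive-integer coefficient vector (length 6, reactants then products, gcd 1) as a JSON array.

B: 6·5 = 30 | 6·2+2·2+5·0+2·5+4·1 = 30
R: 6·8 = 48 | 6·1+2·8+5·2+2·8+4·0 = 48
Y: 6·4 = 24 | 6·3+2·0+5·0+2·1+4·1 = 24
Z: 6·6 = 36 | 6·1+2·7+5·0+2·0+4·4 = 36
Q: 6·7 = 42 | 6·0+2·0+5·0+2·7+4·7 = 42
gcd(6,6,2,5,2,4) = 1

Coefficients: [6, 6, 2, 5, 2, 4]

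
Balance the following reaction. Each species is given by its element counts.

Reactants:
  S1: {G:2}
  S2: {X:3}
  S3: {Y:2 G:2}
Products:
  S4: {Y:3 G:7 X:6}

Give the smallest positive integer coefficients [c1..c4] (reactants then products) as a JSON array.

Coefficients: [4, 4, 3, 2]

Y: 4·0+4·0+3·2 = 6 | 2·3 = 6
G: 4·2+4·0+3·2 = 14 | 2·7 = 14
X: 4·0+4·3+3·0 = 12 | 2·6 = 12
gcd(4,4,3,2) = 1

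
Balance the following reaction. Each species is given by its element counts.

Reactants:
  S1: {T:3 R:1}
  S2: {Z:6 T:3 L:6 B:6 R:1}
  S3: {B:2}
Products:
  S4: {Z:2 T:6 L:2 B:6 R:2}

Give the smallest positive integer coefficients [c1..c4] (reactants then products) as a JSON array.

Z: 5·0+1·6+6·0 = 6 | 3·2 = 6
T: 5·3+1·3+6·0 = 18 | 3·6 = 18
L: 5·0+1·6+6·0 = 6 | 3·2 = 6
B: 5·0+1·6+6·2 = 18 | 3·6 = 18
R: 5·1+1·1+6·0 = 6 | 3·2 = 6
gcd(5,1,6,3) = 1

Coefficients: [5, 1, 6, 3]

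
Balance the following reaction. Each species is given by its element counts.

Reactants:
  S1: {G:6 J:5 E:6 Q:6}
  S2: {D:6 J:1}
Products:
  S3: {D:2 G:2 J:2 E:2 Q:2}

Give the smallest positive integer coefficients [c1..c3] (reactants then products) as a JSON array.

Coefficients: [1, 1, 3]

D: 1·0+1·6 = 6 | 3·2 = 6
G: 1·6+1·0 = 6 | 3·2 = 6
J: 1·5+1·1 = 6 | 3·2 = 6
E: 1·6+1·0 = 6 | 3·2 = 6
Q: 1·6+1·0 = 6 | 3·2 = 6
gcd(1,1,3) = 1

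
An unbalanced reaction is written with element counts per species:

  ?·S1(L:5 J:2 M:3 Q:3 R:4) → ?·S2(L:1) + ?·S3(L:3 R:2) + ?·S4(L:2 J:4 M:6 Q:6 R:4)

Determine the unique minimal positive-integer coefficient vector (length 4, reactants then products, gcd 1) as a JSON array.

Coefficients: [2, 2, 2, 1]

L: 2·5 = 10 | 2·1+2·3+1·2 = 10
J: 2·2 = 4 | 2·0+2·0+1·4 = 4
M: 2·3 = 6 | 2·0+2·0+1·6 = 6
Q: 2·3 = 6 | 2·0+2·0+1·6 = 6
R: 2·4 = 8 | 2·0+2·2+1·4 = 8
gcd(2,2,2,1) = 1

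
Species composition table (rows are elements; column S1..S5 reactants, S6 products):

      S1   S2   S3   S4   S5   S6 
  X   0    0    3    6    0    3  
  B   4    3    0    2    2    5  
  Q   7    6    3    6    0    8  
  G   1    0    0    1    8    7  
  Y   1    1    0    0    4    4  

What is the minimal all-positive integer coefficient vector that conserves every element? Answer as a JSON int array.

Coefficients: [1, 3, 1, 2, 4, 5]

X: 1·0+3·0+1·3+2·6+4·0 = 15 | 5·3 = 15
B: 1·4+3·3+1·0+2·2+4·2 = 25 | 5·5 = 25
Q: 1·7+3·6+1·3+2·6+4·0 = 40 | 5·8 = 40
G: 1·1+3·0+1·0+2·1+4·8 = 35 | 5·7 = 35
Y: 1·1+3·1+1·0+2·0+4·4 = 20 | 5·4 = 20
gcd(1,3,1,2,4,5) = 1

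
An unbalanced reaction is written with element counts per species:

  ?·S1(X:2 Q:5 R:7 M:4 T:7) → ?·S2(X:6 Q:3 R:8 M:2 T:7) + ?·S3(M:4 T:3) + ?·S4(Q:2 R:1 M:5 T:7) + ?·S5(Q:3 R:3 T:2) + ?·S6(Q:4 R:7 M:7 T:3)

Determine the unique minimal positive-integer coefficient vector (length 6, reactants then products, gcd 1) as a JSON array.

Coefficients: [6, 2, 2, 1, 6, 1]

X: 6·2 = 12 | 2·6+2·0+1·0+6·0+1·0 = 12
Q: 6·5 = 30 | 2·3+2·0+1·2+6·3+1·4 = 30
R: 6·7 = 42 | 2·8+2·0+1·1+6·3+1·7 = 42
M: 6·4 = 24 | 2·2+2·4+1·5+6·0+1·7 = 24
T: 6·7 = 42 | 2·7+2·3+1·7+6·2+1·3 = 42
gcd(6,2,2,1,6,1) = 1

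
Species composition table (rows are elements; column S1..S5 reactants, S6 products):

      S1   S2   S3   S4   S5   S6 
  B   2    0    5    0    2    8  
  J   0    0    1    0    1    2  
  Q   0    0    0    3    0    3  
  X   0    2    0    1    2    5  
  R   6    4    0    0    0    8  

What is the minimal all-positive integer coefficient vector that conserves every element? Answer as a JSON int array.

B: 4·2+4·0+4·5+5·0+6·2 = 40 | 5·8 = 40
J: 4·0+4·0+4·1+5·0+6·1 = 10 | 5·2 = 10
Q: 4·0+4·0+4·0+5·3+6·0 = 15 | 5·3 = 15
X: 4·0+4·2+4·0+5·1+6·2 = 25 | 5·5 = 25
R: 4·6+4·4+4·0+5·0+6·0 = 40 | 5·8 = 40
gcd(4,4,4,5,6,5) = 1

Coefficients: [4, 4, 4, 5, 6, 5]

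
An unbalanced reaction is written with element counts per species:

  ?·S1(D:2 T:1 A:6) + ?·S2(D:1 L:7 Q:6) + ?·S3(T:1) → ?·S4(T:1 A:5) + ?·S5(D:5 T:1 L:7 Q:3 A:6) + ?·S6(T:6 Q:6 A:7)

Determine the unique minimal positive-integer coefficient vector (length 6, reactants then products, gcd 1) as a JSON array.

D: 4·2+2·1+5·0 = 10 | 1·0+2·5+1·0 = 10
T: 4·1+2·0+5·1 = 9 | 1·1+2·1+1·6 = 9
L: 4·0+2·7+5·0 = 14 | 1·0+2·7+1·0 = 14
Q: 4·0+2·6+5·0 = 12 | 1·0+2·3+1·6 = 12
A: 4·6+2·0+5·0 = 24 | 1·5+2·6+1·7 = 24
gcd(4,2,5,1,2,1) = 1

Coefficients: [4, 2, 5, 1, 2, 1]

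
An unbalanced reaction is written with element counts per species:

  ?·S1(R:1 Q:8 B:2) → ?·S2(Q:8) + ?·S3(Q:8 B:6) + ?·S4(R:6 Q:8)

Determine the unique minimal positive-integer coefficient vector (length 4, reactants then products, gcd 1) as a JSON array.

Coefficients: [6, 3, 2, 1]

R: 6·1 = 6 | 3·0+2·0+1·6 = 6
Q: 6·8 = 48 | 3·8+2·8+1·8 = 48
B: 6·2 = 12 | 3·0+2·6+1·0 = 12
gcd(6,3,2,1) = 1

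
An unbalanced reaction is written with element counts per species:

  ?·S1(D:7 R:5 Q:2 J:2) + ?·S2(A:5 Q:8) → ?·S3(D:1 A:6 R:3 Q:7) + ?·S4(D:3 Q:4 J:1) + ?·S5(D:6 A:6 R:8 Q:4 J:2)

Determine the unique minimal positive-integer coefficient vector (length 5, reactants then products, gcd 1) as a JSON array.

D: 4·7+6·0 = 28 | 4·1+6·3+1·6 = 28
A: 4·0+6·5 = 30 | 4·6+6·0+1·6 = 30
R: 4·5+6·0 = 20 | 4·3+6·0+1·8 = 20
Q: 4·2+6·8 = 56 | 4·7+6·4+1·4 = 56
J: 4·2+6·0 = 8 | 4·0+6·1+1·2 = 8
gcd(4,6,4,6,1) = 1

Coefficients: [4, 6, 4, 6, 1]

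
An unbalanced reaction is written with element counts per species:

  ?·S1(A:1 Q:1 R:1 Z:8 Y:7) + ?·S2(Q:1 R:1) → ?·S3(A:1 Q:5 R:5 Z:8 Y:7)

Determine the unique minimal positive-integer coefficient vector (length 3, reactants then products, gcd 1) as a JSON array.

A: 1·1+4·0 = 1 | 1·1 = 1
Q: 1·1+4·1 = 5 | 1·5 = 5
R: 1·1+4·1 = 5 | 1·5 = 5
Z: 1·8+4·0 = 8 | 1·8 = 8
Y: 1·7+4·0 = 7 | 1·7 = 7
gcd(1,4,1) = 1

Coefficients: [1, 4, 1]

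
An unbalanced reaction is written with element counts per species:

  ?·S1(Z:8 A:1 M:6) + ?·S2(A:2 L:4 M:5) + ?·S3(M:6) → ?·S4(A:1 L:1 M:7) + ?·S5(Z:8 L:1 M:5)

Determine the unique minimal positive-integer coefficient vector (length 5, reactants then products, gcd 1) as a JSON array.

Z: 2·8+2·0+5·0 = 16 | 6·0+2·8 = 16
A: 2·1+2·2+5·0 = 6 | 6·1+2·0 = 6
L: 2·0+2·4+5·0 = 8 | 6·1+2·1 = 8
M: 2·6+2·5+5·6 = 52 | 6·7+2·5 = 52
gcd(2,2,5,6,2) = 1

Coefficients: [2, 2, 5, 6, 2]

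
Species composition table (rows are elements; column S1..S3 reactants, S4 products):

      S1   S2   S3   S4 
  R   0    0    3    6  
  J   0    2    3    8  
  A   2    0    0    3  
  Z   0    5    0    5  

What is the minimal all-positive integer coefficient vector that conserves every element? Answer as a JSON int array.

R: 3·0+2·0+4·3 = 12 | 2·6 = 12
J: 3·0+2·2+4·3 = 16 | 2·8 = 16
A: 3·2+2·0+4·0 = 6 | 2·3 = 6
Z: 3·0+2·5+4·0 = 10 | 2·5 = 10
gcd(3,2,4,2) = 1

Coefficients: [3, 2, 4, 2]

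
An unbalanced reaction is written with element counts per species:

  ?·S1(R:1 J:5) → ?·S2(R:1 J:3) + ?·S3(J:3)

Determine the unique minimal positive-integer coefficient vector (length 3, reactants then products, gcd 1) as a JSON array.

R: 3·1 = 3 | 3·1+2·0 = 3
J: 3·5 = 15 | 3·3+2·3 = 15
gcd(3,3,2) = 1

Coefficients: [3, 3, 2]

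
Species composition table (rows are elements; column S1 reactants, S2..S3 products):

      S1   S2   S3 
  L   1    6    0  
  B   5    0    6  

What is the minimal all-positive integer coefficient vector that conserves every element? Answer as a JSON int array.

L: 6·1 = 6 | 1·6+5·0 = 6
B: 6·5 = 30 | 1·0+5·6 = 30
gcd(6,1,5) = 1

Coefficients: [6, 1, 5]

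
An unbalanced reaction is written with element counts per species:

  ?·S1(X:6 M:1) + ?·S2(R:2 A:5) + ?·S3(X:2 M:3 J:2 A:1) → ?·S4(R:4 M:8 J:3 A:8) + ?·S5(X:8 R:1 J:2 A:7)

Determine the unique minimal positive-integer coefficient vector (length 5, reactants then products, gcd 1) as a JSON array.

Coefficients: [1, 5, 5, 2, 2]

X: 1·6+5·0+5·2 = 16 | 2·0+2·8 = 16
R: 1·0+5·2+5·0 = 10 | 2·4+2·1 = 10
M: 1·1+5·0+5·3 = 16 | 2·8+2·0 = 16
J: 1·0+5·0+5·2 = 10 | 2·3+2·2 = 10
A: 1·0+5·5+5·1 = 30 | 2·8+2·7 = 30
gcd(1,5,5,2,2) = 1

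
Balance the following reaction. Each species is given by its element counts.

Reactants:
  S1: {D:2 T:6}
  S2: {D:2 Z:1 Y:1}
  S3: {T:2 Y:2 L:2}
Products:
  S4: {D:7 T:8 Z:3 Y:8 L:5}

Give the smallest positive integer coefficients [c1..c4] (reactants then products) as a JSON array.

Coefficients: [1, 6, 5, 2]

D: 1·2+6·2+5·0 = 14 | 2·7 = 14
T: 1·6+6·0+5·2 = 16 | 2·8 = 16
Z: 1·0+6·1+5·0 = 6 | 2·3 = 6
Y: 1·0+6·1+5·2 = 16 | 2·8 = 16
L: 1·0+6·0+5·2 = 10 | 2·5 = 10
gcd(1,6,5,2) = 1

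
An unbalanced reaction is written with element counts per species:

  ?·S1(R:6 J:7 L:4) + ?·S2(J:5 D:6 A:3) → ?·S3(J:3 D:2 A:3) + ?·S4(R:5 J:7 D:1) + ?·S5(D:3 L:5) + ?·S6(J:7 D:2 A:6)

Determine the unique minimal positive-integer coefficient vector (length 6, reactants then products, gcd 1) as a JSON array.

R: 5·6+4·0 = 30 | 2·0+6·5+4·0+1·0 = 30
J: 5·7+4·5 = 55 | 2·3+6·7+4·0+1·7 = 55
D: 5·0+4·6 = 24 | 2·2+6·1+4·3+1·2 = 24
L: 5·4+4·0 = 20 | 2·0+6·0+4·5+1·0 = 20
A: 5·0+4·3 = 12 | 2·3+6·0+4·0+1·6 = 12
gcd(5,4,2,6,4,1) = 1

Coefficients: [5, 4, 2, 6, 4, 1]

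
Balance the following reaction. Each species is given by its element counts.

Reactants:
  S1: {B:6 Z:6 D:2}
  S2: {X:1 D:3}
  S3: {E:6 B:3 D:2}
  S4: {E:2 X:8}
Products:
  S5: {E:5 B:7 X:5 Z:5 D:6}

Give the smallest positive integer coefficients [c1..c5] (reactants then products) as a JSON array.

Coefficients: [5, 6, 4, 3, 6]

E: 5·0+6·0+4·6+3·2 = 30 | 6·5 = 30
B: 5·6+6·0+4·3+3·0 = 42 | 6·7 = 42
X: 5·0+6·1+4·0+3·8 = 30 | 6·5 = 30
Z: 5·6+6·0+4·0+3·0 = 30 | 6·5 = 30
D: 5·2+6·3+4·2+3·0 = 36 | 6·6 = 36
gcd(5,6,4,3,6) = 1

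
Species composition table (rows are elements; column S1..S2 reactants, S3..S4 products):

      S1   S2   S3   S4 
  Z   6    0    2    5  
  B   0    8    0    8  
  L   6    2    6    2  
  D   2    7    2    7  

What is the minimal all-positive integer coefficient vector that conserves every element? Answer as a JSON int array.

Z: 5·6+4·0 = 30 | 5·2+4·5 = 30
B: 5·0+4·8 = 32 | 5·0+4·8 = 32
L: 5·6+4·2 = 38 | 5·6+4·2 = 38
D: 5·2+4·7 = 38 | 5·2+4·7 = 38
gcd(5,4,5,4) = 1

Coefficients: [5, 4, 5, 4]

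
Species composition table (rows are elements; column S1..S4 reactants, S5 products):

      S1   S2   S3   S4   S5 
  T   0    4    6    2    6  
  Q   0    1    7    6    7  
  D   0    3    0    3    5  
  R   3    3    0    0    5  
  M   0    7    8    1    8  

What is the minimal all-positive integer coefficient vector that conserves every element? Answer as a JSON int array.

T: 5·0+5·4+1·6+5·2 = 36 | 6·6 = 36
Q: 5·0+5·1+1·7+5·6 = 42 | 6·7 = 42
D: 5·0+5·3+1·0+5·3 = 30 | 6·5 = 30
R: 5·3+5·3+1·0+5·0 = 30 | 6·5 = 30
M: 5·0+5·7+1·8+5·1 = 48 | 6·8 = 48
gcd(5,5,1,5,6) = 1

Coefficients: [5, 5, 1, 5, 6]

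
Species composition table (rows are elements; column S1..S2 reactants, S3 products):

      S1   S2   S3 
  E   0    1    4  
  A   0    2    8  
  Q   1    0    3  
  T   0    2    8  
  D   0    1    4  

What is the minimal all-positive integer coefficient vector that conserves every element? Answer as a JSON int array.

Coefficients: [3, 4, 1]

E: 3·0+4·1 = 4 | 1·4 = 4
A: 3·0+4·2 = 8 | 1·8 = 8
Q: 3·1+4·0 = 3 | 1·3 = 3
T: 3·0+4·2 = 8 | 1·8 = 8
D: 3·0+4·1 = 4 | 1·4 = 4
gcd(3,4,1) = 1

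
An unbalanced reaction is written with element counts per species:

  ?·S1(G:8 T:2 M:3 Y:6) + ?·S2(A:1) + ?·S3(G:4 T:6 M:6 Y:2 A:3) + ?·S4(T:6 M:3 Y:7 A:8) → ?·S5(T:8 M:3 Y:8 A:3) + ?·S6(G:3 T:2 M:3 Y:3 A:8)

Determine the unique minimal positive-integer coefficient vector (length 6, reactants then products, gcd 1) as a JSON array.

Coefficients: [1, 6, 1, 4, 3, 4]

G: 1·8+6·0+1·4+4·0 = 12 | 3·0+4·3 = 12
T: 1·2+6·0+1·6+4·6 = 32 | 3·8+4·2 = 32
M: 1·3+6·0+1·6+4·3 = 21 | 3·3+4·3 = 21
Y: 1·6+6·0+1·2+4·7 = 36 | 3·8+4·3 = 36
A: 1·0+6·1+1·3+4·8 = 41 | 3·3+4·8 = 41
gcd(1,6,1,4,3,4) = 1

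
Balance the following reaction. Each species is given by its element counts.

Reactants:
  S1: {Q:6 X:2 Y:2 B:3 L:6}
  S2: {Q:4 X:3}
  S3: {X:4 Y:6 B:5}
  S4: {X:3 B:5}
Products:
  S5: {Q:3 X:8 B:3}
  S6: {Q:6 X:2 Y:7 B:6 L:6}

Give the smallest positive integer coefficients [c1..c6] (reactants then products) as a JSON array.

Q: 6·6+3·4+5·0+1·0 = 48 | 4·3+6·6 = 48
X: 6·2+3·3+5·4+1·3 = 44 | 4·8+6·2 = 44
Y: 6·2+3·0+5·6+1·0 = 42 | 4·0+6·7 = 42
B: 6·3+3·0+5·5+1·5 = 48 | 4·3+6·6 = 48
L: 6·6+3·0+5·0+1·0 = 36 | 4·0+6·6 = 36
gcd(6,3,5,1,4,6) = 1

Coefficients: [6, 3, 5, 1, 4, 6]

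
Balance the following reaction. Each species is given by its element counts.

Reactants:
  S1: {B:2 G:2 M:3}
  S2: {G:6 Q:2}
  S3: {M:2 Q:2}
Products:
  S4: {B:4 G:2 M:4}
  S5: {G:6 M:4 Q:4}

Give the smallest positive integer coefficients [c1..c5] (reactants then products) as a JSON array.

Coefficients: [6, 3, 5, 3, 4]

B: 6·2+3·0+5·0 = 12 | 3·4+4·0 = 12
G: 6·2+3·6+5·0 = 30 | 3·2+4·6 = 30
M: 6·3+3·0+5·2 = 28 | 3·4+4·4 = 28
Q: 6·0+3·2+5·2 = 16 | 3·0+4·4 = 16
gcd(6,3,5,3,4) = 1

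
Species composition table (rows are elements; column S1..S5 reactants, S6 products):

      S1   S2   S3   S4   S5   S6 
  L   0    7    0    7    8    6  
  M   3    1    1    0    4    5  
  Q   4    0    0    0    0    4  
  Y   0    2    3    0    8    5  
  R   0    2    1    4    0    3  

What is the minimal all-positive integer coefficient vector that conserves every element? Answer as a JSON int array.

Coefficients: [6, 2, 6, 2, 1, 6]

L: 6·0+2·7+6·0+2·7+1·8 = 36 | 6·6 = 36
M: 6·3+2·1+6·1+2·0+1·4 = 30 | 6·5 = 30
Q: 6·4+2·0+6·0+2·0+1·0 = 24 | 6·4 = 24
Y: 6·0+2·2+6·3+2·0+1·8 = 30 | 6·5 = 30
R: 6·0+2·2+6·1+2·4+1·0 = 18 | 6·3 = 18
gcd(6,2,6,2,1,6) = 1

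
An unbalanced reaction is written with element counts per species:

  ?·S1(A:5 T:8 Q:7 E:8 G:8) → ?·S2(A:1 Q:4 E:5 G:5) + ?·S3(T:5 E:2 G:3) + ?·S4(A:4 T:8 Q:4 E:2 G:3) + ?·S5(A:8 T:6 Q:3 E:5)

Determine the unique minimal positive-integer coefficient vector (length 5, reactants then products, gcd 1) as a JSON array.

A: 5·5 = 25 | 5·1+2·0+3·4+1·8 = 25
T: 5·8 = 40 | 5·0+2·5+3·8+1·6 = 40
Q: 5·7 = 35 | 5·4+2·0+3·4+1·3 = 35
E: 5·8 = 40 | 5·5+2·2+3·2+1·5 = 40
G: 5·8 = 40 | 5·5+2·3+3·3+1·0 = 40
gcd(5,5,2,3,1) = 1

Coefficients: [5, 5, 2, 3, 1]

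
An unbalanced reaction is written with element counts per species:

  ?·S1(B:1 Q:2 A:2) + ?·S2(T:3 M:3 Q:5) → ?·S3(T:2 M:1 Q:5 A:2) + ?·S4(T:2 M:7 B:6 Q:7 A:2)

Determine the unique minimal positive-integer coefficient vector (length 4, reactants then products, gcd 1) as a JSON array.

Coefficients: [6, 4, 5, 1]

T: 6·0+4·3 = 12 | 5·2+1·2 = 12
M: 6·0+4·3 = 12 | 5·1+1·7 = 12
B: 6·1+4·0 = 6 | 5·0+1·6 = 6
Q: 6·2+4·5 = 32 | 5·5+1·7 = 32
A: 6·2+4·0 = 12 | 5·2+1·2 = 12
gcd(6,4,5,1) = 1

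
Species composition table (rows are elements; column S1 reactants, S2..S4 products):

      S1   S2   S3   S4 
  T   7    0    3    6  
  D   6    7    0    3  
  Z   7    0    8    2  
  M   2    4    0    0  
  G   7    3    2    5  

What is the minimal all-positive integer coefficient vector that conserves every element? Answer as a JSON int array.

Coefficients: [6, 3, 4, 5]

T: 6·7 = 42 | 3·0+4·3+5·6 = 42
D: 6·6 = 36 | 3·7+4·0+5·3 = 36
Z: 6·7 = 42 | 3·0+4·8+5·2 = 42
M: 6·2 = 12 | 3·4+4·0+5·0 = 12
G: 6·7 = 42 | 3·3+4·2+5·5 = 42
gcd(6,3,4,5) = 1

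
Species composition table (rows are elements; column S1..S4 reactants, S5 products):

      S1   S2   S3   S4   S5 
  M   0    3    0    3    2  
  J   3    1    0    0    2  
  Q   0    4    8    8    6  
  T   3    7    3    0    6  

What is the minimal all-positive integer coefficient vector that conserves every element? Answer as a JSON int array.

M: 3·0+3·3+2·0+1·3 = 12 | 6·2 = 12
J: 3·3+3·1+2·0+1·0 = 12 | 6·2 = 12
Q: 3·0+3·4+2·8+1·8 = 36 | 6·6 = 36
T: 3·3+3·7+2·3+1·0 = 36 | 6·6 = 36
gcd(3,3,2,1,6) = 1

Coefficients: [3, 3, 2, 1, 6]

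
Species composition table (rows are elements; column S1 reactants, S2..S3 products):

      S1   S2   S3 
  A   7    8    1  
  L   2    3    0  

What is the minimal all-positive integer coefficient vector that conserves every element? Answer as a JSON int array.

A: 3·7 = 21 | 2·8+5·1 = 21
L: 3·2 = 6 | 2·3+5·0 = 6
gcd(3,2,5) = 1

Coefficients: [3, 2, 5]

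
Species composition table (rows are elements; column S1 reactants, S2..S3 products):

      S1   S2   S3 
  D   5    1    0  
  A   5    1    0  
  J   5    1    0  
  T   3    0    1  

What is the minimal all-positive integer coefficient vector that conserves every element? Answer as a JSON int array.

D: 1·5 = 5 | 5·1+3·0 = 5
A: 1·5 = 5 | 5·1+3·0 = 5
J: 1·5 = 5 | 5·1+3·0 = 5
T: 1·3 = 3 | 5·0+3·1 = 3
gcd(1,5,3) = 1

Coefficients: [1, 5, 3]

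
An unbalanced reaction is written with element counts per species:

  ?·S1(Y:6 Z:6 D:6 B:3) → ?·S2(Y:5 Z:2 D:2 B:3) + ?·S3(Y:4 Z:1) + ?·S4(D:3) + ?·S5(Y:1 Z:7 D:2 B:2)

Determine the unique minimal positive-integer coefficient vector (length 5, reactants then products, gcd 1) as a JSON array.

Coefficients: [5, 3, 3, 6, 3]

Y: 5·6 = 30 | 3·5+3·4+6·0+3·1 = 30
Z: 5·6 = 30 | 3·2+3·1+6·0+3·7 = 30
D: 5·6 = 30 | 3·2+3·0+6·3+3·2 = 30
B: 5·3 = 15 | 3·3+3·0+6·0+3·2 = 15
gcd(5,3,3,6,3) = 1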